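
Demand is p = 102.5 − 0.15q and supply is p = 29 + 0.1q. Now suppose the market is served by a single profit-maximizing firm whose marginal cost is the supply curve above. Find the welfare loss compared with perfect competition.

1519.38

Competitive equilibrium: 102.5 − 0.15q = 29 + 0.1q → q* = 294, p* = 58.4.
Marginal revenue: MR = 102.5 − 0.3q. Set MR = MC: 102.5 − 0.3q = 29 + 0.1q → q_m = 183.75.
Price p_m = 102.5 − 0.15·183.75 = 74.9375; MC(q_m) = 29 + 0.1·183.75 = 47.375.
Competitive q* = 294, so Δq = 110.25; wedge = 74.9375 − 47.375 = 27.5625.
Welfare loss = ½ × 110.25 × 27.5625 = 1519.38.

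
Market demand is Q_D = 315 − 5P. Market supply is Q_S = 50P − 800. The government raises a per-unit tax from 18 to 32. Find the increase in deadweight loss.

1590.91

In inverse form: demand P = 63 − 0.2Q, supply P = 16 + 0.02Q.
Competitive equilibrium: 63 − 0.2Q = 16 + 0.02Q → Q* = 213.6364, P* = 20.2727.
For a per-unit tax t: ΔQ = t/0.22, so DWL = ½·t·(t/0.22) = t²/0.44.
At t = 18: DWL = 736.364. At t = 32: DWL = 2327.273.
Increase = 2327.273 − 736.364 = 1590.91.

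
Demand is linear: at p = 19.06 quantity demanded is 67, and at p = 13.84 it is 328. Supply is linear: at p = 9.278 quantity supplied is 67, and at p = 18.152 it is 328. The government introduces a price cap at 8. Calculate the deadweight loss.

1291.83

Demand slope = (13.84 − 19.06)/(328 − 67) = −0.02, so p = 20.4 − 0.02q.
Supply slope = (18.152 − 9.278)/(328 − 67) = 0.034, so p = 7 + 0.034q.
Competitive equilibrium: 20.4 − 0.02q = 7 + 0.034q → q* = 248.1481, p* = 15.437.
At the ceiling p = 8, quantity supplied = (8 − 7)/0.034 = 29.4118.
Willingness to pay at q' = 29.4118: 20.4 − 0.02·29.4118 = 19.8118.
Δq = 248.1481 − 29.4118 = 218.7363; wedge = 19.8118 − 8 = 11.8118.
The triangle = ½ × 218.7363 × 11.8118 = 1291.83.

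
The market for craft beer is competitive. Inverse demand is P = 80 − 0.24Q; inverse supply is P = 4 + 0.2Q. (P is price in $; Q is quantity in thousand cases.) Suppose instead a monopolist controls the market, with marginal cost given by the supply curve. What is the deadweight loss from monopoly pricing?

$817.62 thousand

Competitive equilibrium: 80 − 0.24Q = 4 + 0.2Q → Q* = 172.7273, P* = 38.5455.
Marginal revenue: MR = 80 − 0.48Q. Set MR = MC: 80 − 0.48Q = 4 + 0.2Q → Q_m = 111.7647.
Price P_m = 80 − 0.24·111.7647 = 53.1765; MC(Q_m) = 4 + 0.2·111.7647 = 26.3529.
Competitive Q* = 172.7273, so ΔQ = 60.9626; wedge = 53.1765 − 26.3529 = 26.8236.
Welfare loss = ½ × 60.9626 × 26.8236 = $817.62 thousand.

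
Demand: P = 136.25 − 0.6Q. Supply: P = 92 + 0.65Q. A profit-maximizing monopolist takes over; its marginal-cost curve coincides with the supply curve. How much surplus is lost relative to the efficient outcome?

82.38

Competitive equilibrium: 136.25 − 0.6Q = 92 + 0.65Q → Q* = 35.4, P* = 115.01.
Marginal revenue: MR = 136.25 − 1.2Q. Set MR = MC: 136.25 − 1.2Q = 92 + 0.65Q → Q_m = 23.9189.
Price P_m = 136.25 − 0.6·23.9189 = 121.8987; MC(Q_m) = 92 + 0.65·23.9189 = 107.5473.
Competitive Q* = 35.4, so ΔQ = 11.4811; wedge = 121.8987 − 107.5473 = 14.3514.
DWL = ½ × 11.4811 × 14.3514 = 82.38.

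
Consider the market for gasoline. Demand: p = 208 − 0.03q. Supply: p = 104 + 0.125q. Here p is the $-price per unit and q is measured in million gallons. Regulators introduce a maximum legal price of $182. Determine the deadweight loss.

$170.96 million

Competitive equilibrium: 208 − 0.03q = 104 + 0.125q → q* = 670.9677, p* = 187.871.
At the ceiling p = 182, quantity supplied = (182 − 104)/0.125 = 624.
Willingness to pay at q' = 624: 208 − 0.03·624 = 189.28.
Δq = 670.9677 − 624 = 46.9677; wedge = 189.28 − 182 = 7.28.
The triangle = ½ × 46.9677 × 7.28 = $170.96 million.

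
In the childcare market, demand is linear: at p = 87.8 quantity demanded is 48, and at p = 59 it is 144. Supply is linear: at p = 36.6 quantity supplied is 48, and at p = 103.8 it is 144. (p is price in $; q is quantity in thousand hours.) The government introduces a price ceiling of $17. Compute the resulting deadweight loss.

$3136.32 thousand

Demand slope = (59 − 87.8)/(144 − 48) = −0.3, so p = 102.2 − 0.3q.
Supply slope = (103.8 − 36.6)/(144 − 48) = 0.7, so p = 3 + 0.7q.
Competitive equilibrium: 102.2 − 0.3q = 3 + 0.7q → q* = 99.2, p* = 72.44.
At the ceiling p = 17, quantity supplied = (17 − 3)/0.7 = 20.
Willingness to pay at q' = 20: 102.2 − 0.3·20 = 96.2.
Δq = 99.2 − 20 = 79.2; wedge = 96.2 − 17 = 79.2.
DWL = ½ × 79.2 × 79.2 = $3136.32 thousand.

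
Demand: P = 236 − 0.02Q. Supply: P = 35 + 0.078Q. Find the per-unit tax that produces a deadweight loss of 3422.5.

25.9

Competitive equilibrium: 236 − 0.02Q = 35 + 0.078Q → Q* = 2051.0204, P* = 194.9796.
A tax t gives ΔQ = t/0.098 and wedge t, so DWL = t²/0.196.
t²/0.196 = 3422.5 → t² = 670.81 → t = 25.9.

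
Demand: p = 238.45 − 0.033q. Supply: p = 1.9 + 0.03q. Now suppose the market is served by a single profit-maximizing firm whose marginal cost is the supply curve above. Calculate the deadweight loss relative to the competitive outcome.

Competitive equilibrium: 238.45 − 0.033q = 1.9 + 0.03q → q* = 3754.761905, p* = 114.542857.
Marginal revenue: MR = 238.45 − 0.066q. Set MR = MC: 238.45 − 0.066q = 1.9 + 0.03q → q_m = 2464.0625.
Price p_m = 238.45 − 0.033·2464.0625 = 157.135938; MC(q_m) = 1.9 + 0.03·2464.0625 = 75.821875.
Competitive q* = 3754.761905, so Δq = 1290.699405; wedge = 157.135938 − 75.821875 = 81.314063.
DWL = ½ × 1290.699405 × 81.314063 = 52476.01.

52476.01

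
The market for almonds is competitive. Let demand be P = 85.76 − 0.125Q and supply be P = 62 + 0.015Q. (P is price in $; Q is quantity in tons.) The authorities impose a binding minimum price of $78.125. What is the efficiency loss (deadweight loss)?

$826.10

Competitive equilibrium: 85.76 − 0.125Q = 62 + 0.015Q → Q* = 169.7143, P* = 64.5457.
At the floor P = 78.125, quantity demanded = (85.76 − 78.125)/0.125 = 61.08.
Sellers' marginal cost at Q' = 61.08: 62 + 0.015·61.08 = 62.9162.
ΔQ = 169.7143 − 61.08 = 108.6343; wedge = 78.125 − 62.9162 = 15.2088.
Deadweight loss = ½ × 108.6343 × 15.2088 = $826.10.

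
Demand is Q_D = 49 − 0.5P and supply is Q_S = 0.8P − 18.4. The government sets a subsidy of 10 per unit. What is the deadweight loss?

15.38

In inverse form: demand P = 98 − 2Q, supply P = 23 + 1.25Q.
Competitive equilibrium: 98 − 2Q = 23 + 1.25Q → Q* = 23.0769, P* = 51.8462.
The subsidy lowers effective supply by 10: P = 13 + 1.25Q.
New quantity: 98 − 2Q = 13 + 1.25Q → Q' = 26.1538.
Overproduction ΔQ = 26.1538 − 23.0769 = 3.0769; wedge = subsidy = 10.
DWL = ½ × 3.0769 × 10 = 15.38.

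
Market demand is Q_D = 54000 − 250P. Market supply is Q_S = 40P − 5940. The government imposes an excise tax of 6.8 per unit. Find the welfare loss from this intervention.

797.24

In inverse form: demand P = 216 − 0.004Q, supply P = 148.5 + 0.025Q.
Competitive equilibrium: 216 − 0.004Q = 148.5 + 0.025Q → Q* = 2327.5862, P* = 206.6897.
With the tax, the buyer price exceeds the seller price by 6.8: (216 − 0.004Q) − (148.5 + 0.025Q) = 6.8 → Q' = 2093.1034.
ΔQ = 2327.5862 − 2093.1034 = 234.4828; the wedge equals the tax, 6.8.
The triangle = ½ × 234.4828 × 6.8 = 797.24.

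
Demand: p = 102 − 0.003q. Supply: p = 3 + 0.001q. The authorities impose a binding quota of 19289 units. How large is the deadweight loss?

Competitive equilibrium: 102 − 0.003q = 3 + 0.001q → q* = 24750, p* = 27.75.
At q = 19289: demand price = 102 − 0.003·19289 = 44.133; supply price = 3 + 0.001·19289 = 22.289.
Δq = 24750 − 19289 = 5461; wedge = 44.133 − 22.289 = 21.844.
The triangle = ½ × 5461 × 21.844 = 59645.042.

59645.042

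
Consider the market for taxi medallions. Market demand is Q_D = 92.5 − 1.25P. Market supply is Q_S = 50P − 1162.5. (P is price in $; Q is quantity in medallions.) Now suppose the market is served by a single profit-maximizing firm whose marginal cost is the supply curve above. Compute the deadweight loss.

$382.98

In inverse form: demand P = 74 − 0.8Q, supply P = 23.25 + 0.02Q.
Competitive equilibrium: 74 − 0.8Q = 23.25 + 0.02Q → Q* = 61.8902, P* = 24.4878.
Marginal revenue: MR = 74 − 1.6Q. Set MR = MC: 74 − 1.6Q = 23.25 + 0.02Q → Q_m = 31.3272.
Price P_m = 74 − 0.8·31.3272 = 48.9382; MC(Q_m) = 23.25 + 0.02·31.3272 = 23.8765.
Competitive Q* = 61.8902, so ΔQ = 30.563; wedge = 48.9382 − 23.8765 = 25.0617.
Welfare loss = ½ × 30.563 × 25.0617 = $382.98.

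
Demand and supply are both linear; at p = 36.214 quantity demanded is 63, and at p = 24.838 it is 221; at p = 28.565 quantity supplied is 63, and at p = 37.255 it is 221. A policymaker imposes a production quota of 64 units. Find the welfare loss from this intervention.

222.76

Demand slope = (24.838 − 36.214)/(221 − 63) = −0.072, so p = 40.75 − 0.072q.
Supply slope = (37.255 − 28.565)/(221 − 63) = 0.055, so p = 25.1 + 0.055q.
Competitive equilibrium: 40.75 − 0.072q = 25.1 + 0.055q → q* = 123.2283, p* = 31.8776.
At q = 64: demand price = 40.75 − 0.072·64 = 36.142; supply price = 25.1 + 0.055·64 = 28.62.
Δq = 123.2283 − 64 = 59.2283; wedge = 36.142 − 28.62 = 7.522.
Deadweight loss = ½ × 59.2283 × 7.522 = 222.76.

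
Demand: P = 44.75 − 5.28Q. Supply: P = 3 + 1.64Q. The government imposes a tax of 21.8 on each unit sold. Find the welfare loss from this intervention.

Competitive equilibrium: 44.75 − 5.28Q = 3 + 1.64Q → Q* = 6.0332, P* = 12.8945.
With the tax, the buyer price exceeds the seller price by 21.8: (44.75 − 5.28Q) − (3 + 1.64Q) = 21.8 → Q' = 2.8829.
ΔQ = 6.0332 − 2.8829 = 3.1503; the wedge equals the tax, 21.8.
DWL = ½ × 3.1503 × 21.8 = 34.34.

34.34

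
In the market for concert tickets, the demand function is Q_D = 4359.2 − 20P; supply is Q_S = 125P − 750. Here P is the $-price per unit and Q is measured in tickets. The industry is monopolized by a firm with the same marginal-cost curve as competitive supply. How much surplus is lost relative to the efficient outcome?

$83012.28

In inverse form: demand P = 217.96 − 0.05Q, supply P = 6 + 0.008Q.
Competitive equilibrium: 217.96 − 0.05Q = 6 + 0.008Q → Q* = 3654.48276, P* = 35.23586.
Marginal revenue: MR = 217.96 − 0.1Q. Set MR = MC: 217.96 − 0.1Q = 6 + 0.008Q → Q_m = 1962.59259.
Price P_m = 217.96 − 0.05·1962.59259 = 119.83037; MC(Q_m) = 6 + 0.008·1962.59259 = 21.70074.
Competitive Q* = 3654.48276, so ΔQ = 1691.89017; wedge = 119.83037 − 21.70074 = 98.12963.
Welfare loss = ½ × 1691.89017 × 98.12963 = $83012.28.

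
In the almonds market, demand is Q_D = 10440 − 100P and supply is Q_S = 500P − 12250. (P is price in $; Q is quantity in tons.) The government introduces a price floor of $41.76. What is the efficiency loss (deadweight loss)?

In inverse form: demand P = 104.4 − 0.01Q, supply P = 24.5 + 0.002Q.
Competitive equilibrium: 104.4 − 0.01Q = 24.5 + 0.002Q → Q* = 6658.3333, P* = 37.8167.
At the floor P = 41.76, quantity demanded = (104.4 − 41.76)/0.01 = 6264.
Sellers' marginal cost at Q' = 6264: 24.5 + 0.002·6264 = 37.028.
ΔQ = 6658.3333 − 6264 = 394.3333; wedge = 41.76 − 37.028 = 4.732.
DWL = ½ × 394.3333 × 4.732 = $932.99.

$932.99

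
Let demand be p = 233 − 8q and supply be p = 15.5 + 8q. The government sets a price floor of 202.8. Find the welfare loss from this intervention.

771.26

Competitive equilibrium: 233 − 8q = 15.5 + 8q → q* = 13.59375, p* = 124.25.
At the floor p = 202.8, quantity demanded = (233 − 202.8)/8 = 3.775.
Sellers' marginal cost at q' = 3.775: 15.5 + 8·3.775 = 45.7.
Δq = 13.59375 − 3.775 = 9.81875; wedge = 202.8 − 45.7 = 157.1.
DWL = ½ × 9.81875 × 157.1 = 771.26.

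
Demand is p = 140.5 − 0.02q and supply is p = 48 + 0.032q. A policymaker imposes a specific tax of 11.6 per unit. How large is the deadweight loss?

1293.85

Competitive equilibrium: 140.5 − 0.02q = 48 + 0.032q → q* = 1778.8462, p* = 104.9231.
With the tax, the buyer price exceeds the seller price by 11.6: (140.5 − 0.02q) − (48 + 0.032q) = 11.6 → q' = 1555.7692.
Δq = 1778.8462 − 1555.7692 = 223.077; the wedge equals the tax, 11.6.
Welfare loss = ½ × 223.077 × 11.6 = 1293.85.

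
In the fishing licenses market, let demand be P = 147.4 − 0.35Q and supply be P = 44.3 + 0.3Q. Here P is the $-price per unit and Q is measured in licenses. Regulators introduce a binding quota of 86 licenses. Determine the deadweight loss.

Competitive equilibrium: 147.4 − 0.35Q = 44.3 + 0.3Q → Q* = 158.6154, P* = 91.8846.
At Q = 86: demand price = 147.4 − 0.35·86 = 117.3; supply price = 44.3 + 0.3·86 = 70.1.
ΔQ = 158.6154 − 86 = 72.6154; wedge = 117.3 − 70.1 = 47.2.
Deadweight loss = ½ × 72.6154 × 47.2 = $1713.72.

$1713.72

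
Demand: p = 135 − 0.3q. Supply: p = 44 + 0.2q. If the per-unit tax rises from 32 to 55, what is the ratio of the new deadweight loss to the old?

2.954

Competitive equilibrium: 135 − 0.3q = 44 + 0.2q → q* = 182, p* = 80.4.
For a per-unit tax t: Δq = t/0.5, so DWL = ½·t·(t/0.5) = t²/1.
At t = 32: DWL = 1024. At t = 55: DWL = 3025.
Ratio = (55/32)² = 2.954.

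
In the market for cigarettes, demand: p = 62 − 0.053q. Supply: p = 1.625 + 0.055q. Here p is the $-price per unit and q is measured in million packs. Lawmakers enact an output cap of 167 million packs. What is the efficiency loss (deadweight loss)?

$8299.03 million

Competitive equilibrium: 62 − 0.053q = 1.625 + 0.055q → q* = 559.0278, p* = 32.3715.
At q = 167: demand price = 62 − 0.053·167 = 53.149; supply price = 1.625 + 0.055·167 = 10.81.
Δq = 559.0278 − 167 = 392.0278; wedge = 53.149 − 10.81 = 42.339.
Welfare loss = ½ × 392.0278 × 42.339 = $8299.03 million.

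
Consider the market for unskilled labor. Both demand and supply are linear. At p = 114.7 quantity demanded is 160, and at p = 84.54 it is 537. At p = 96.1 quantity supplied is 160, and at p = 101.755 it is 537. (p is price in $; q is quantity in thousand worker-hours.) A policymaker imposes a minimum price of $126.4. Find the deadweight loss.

$5557.07 thousand

Demand slope = (84.54 − 114.7)/(537 − 160) = −0.08, so p = 127.5 − 0.08q.
Supply slope = (101.755 − 96.1)/(537 − 160) = 0.015, so p = 93.7 + 0.015q.
Competitive equilibrium: 127.5 − 0.08q = 93.7 + 0.015q → q* = 355.78947, p* = 99.03684.
At the floor p = 126.4, quantity demanded = (127.5 − 126.4)/0.08 = 13.75.
Sellers' marginal cost at q' = 13.75: 93.7 + 0.015·13.75 = 93.90625.
Δq = 355.78947 − 13.75 = 342.03947; wedge = 126.4 − 93.90625 = 32.49375.
Welfare loss = ½ × 342.03947 × 32.49375 = $5557.07 thousand.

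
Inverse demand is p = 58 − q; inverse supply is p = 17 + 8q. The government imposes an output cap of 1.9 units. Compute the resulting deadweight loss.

Competitive equilibrium: 58 − q = 17 + 8q → q* = 4.5556, p* = 53.4444.
At q = 1.9: demand price = 58 − 1·1.9 = 56.1; supply price = 17 + 8·1.9 = 32.2.
Δq = 4.5556 − 1.9 = 2.6556; wedge = 56.1 − 32.2 = 23.9.
The triangle = ½ × 2.6556 × 23.9 = 31.73.

31.73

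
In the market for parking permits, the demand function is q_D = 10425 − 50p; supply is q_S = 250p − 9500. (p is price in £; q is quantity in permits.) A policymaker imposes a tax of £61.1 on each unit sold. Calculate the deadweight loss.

In inverse form: demand p = 208.5 − 0.02q, supply p = 38 + 0.004q.
Competitive equilibrium: 208.5 − 0.02q = 38 + 0.004q → q* = 7104.1667, p* = 66.4167.
With the tax, the buyer price exceeds the seller price by 61.1: (208.5 − 0.02q) − (38 + 0.004q) = 61.1 → q' = 4558.3333.
Δq = 7104.1667 − 4558.3333 = 2545.8334; the wedge equals the tax, 61.1.
DWL = ½ × 2545.8334 × 61.1 = £77775.21.

£77775.21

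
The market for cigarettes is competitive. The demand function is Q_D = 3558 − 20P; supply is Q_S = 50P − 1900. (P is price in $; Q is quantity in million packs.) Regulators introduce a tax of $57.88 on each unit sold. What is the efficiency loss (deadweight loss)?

In inverse form: demand P = 177.9 − 0.05Q, supply P = 38 + 0.02Q.
Competitive equilibrium: 177.9 − 0.05Q = 38 + 0.02Q → Q* = 1998.57143, P* = 77.97143.
With the tax, the buyer price exceeds the seller price by 57.88: (177.9 − 0.05Q) − (38 + 0.02Q) = 57.88 → Q' = 1171.71429.
ΔQ = 1998.57143 − 1171.71429 = 826.85714; the wedge equals the tax, 57.88.
DWL = ½ × 826.85714 × 57.88 = $23929.25 million.

$23929.25 million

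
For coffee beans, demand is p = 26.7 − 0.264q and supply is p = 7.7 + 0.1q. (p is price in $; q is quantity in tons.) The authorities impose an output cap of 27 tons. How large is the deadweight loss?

Competitive equilibrium: 26.7 − 0.264q = 7.7 + 0.1q → q* = 52.1978, p* = 12.9198.
At q = 27: demand price = 26.7 − 0.264·27 = 19.572; supply price = 7.7 + 0.1·27 = 10.4.
Δq = 52.1978 − 27 = 25.1978; wedge = 19.572 − 10.4 = 9.172.
Deadweight loss = ½ × 25.1978 × 9.172 = $115.56.

$115.56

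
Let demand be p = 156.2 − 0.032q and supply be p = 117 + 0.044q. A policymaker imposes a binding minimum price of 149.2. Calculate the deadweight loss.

3352.83

Competitive equilibrium: 156.2 − 0.032q = 117 + 0.044q → q* = 515.7895, p* = 139.6947.
At the floor p = 149.2, quantity demanded = (156.2 − 149.2)/0.032 = 218.75.
Sellers' marginal cost at q' = 218.75: 117 + 0.044·218.75 = 126.625.
Δq = 515.7895 − 218.75 = 297.0395; wedge = 149.2 − 126.625 = 22.575.
Welfare loss = ½ × 297.0395 × 22.575 = 3352.83.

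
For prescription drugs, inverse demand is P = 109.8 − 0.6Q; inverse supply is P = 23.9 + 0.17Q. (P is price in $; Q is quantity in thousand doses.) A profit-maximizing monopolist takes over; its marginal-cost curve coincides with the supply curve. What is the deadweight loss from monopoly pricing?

$919.02 thousand

Competitive equilibrium: 109.8 − 0.6Q = 23.9 + 0.17Q → Q* = 111.55844, P* = 42.86494.
Marginal revenue: MR = 109.8 − 1.2Q. Set MR = MC: 109.8 − 1.2Q = 23.9 + 0.17Q → Q_m = 62.70073.
Price P_m = 109.8 − 0.6·62.70073 = 72.17956; MC(Q_m) = 23.9 + 0.17·62.70073 = 34.55912.
Competitive Q* = 111.55844, so ΔQ = 48.85771; wedge = 72.17956 − 34.55912 = 37.62044.
Deadweight loss = ½ × 48.85771 × 37.62044 = $919.02 thousand.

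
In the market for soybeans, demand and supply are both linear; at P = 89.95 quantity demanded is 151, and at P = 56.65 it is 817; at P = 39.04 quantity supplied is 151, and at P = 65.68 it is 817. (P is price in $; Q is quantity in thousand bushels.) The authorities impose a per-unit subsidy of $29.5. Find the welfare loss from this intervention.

Demand slope = (56.65 − 89.95)/(817 − 151) = −0.05, so P = 97.5 − 0.05Q.
Supply slope = (65.68 − 39.04)/(817 − 151) = 0.04, so P = 33 + 0.04Q.
Competitive equilibrium: 97.5 − 0.05Q = 33 + 0.04Q → Q* = 716.6667, P* = 61.6667.
The subsidy lowers effective supply by 29.5: P = 3.5 + 0.04Q.
New quantity: 97.5 − 0.05Q = 3.5 + 0.04Q → Q' = 1044.4444.
Overproduction ΔQ = 1044.4444 − 716.6667 = 327.7777; wedge = subsidy = 29.5.
DWL = ½ × 327.7777 × 29.5 = $4834.72 thousand.

$4834.72 thousand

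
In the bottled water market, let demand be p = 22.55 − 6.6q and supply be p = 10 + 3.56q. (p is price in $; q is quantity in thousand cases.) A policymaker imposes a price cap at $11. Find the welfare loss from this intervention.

Competitive equilibrium: 22.55 − 6.6q = 10 + 3.56q → q* = 1.2352, p* = 14.3974.
At the ceiling p = 11, quantity supplied = (11 − 10)/3.56 = 0.2809.
Willingness to pay at q' = 0.2809: 22.55 − 6.6·0.2809 = 20.6961.
Δq = 1.2352 − 0.2809 = 0.9543; wedge = 20.6961 − 11 = 9.6961.
Welfare loss = ½ × 0.9543 × 9.6961 = $4.63 thousand.

$4.63 thousand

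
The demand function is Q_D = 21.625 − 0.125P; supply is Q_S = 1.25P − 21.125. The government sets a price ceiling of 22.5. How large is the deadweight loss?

507.40

In inverse form: demand P = 173 − 8Q, supply P = 16.9 + 0.8Q.
Competitive equilibrium: 173 − 8Q = 16.9 + 0.8Q → Q* = 17.7386, P* = 31.0909.
At the ceiling P = 22.5, quantity supplied = (22.5 − 16.9)/0.8 = 7.
Willingness to pay at Q' = 7: 173 − 8·7 = 117.
ΔQ = 17.7386 − 7 = 10.7386; wedge = 117 − 22.5 = 94.5.
Deadweight loss = ½ × 10.7386 × 94.5 = 507.40.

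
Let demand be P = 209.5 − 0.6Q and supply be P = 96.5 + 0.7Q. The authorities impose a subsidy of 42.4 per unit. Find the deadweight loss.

Competitive equilibrium: 209.5 − 0.6Q = 96.5 + 0.7Q → Q* = 86.9231, P* = 157.3462.
The subsidy lowers effective supply by 42.4: P = 54.1 + 0.7Q.
New quantity: 209.5 − 0.6Q = 54.1 + 0.7Q → Q' = 119.5385.
Overproduction ΔQ = 119.5385 − 86.9231 = 32.6154; wedge = subsidy = 42.4.
DWL = ½ × 32.6154 × 42.4 = 691.45.

691.45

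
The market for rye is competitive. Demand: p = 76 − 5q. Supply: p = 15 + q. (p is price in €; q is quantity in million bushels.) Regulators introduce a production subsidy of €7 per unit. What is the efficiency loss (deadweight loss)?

€4.08 million

Competitive equilibrium: 76 − 5q = 15 + q → q* = 10.1667, p* = 25.1667.
The subsidy lowers effective supply by 7: p = 8 + q.
New quantity: 76 − 5q = 8 + q → q' = 11.3333.
Overproduction Δq = 11.3333 − 10.1667 = 1.1666; wedge = subsidy = 7.
DWL = ½ × 1.1666 × 7 = €4.08 million.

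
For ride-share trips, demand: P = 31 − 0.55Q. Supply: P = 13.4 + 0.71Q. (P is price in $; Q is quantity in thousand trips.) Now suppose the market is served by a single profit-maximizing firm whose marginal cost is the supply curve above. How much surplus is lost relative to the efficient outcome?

Competitive equilibrium: 31 − 0.55Q = 13.4 + 0.71Q → Q* = 13.9683, P* = 23.3175.
Marginal revenue: MR = 31 − 1.1Q. Set MR = MC: 31 − 1.1Q = 13.4 + 0.71Q → Q_m = 9.7238.
Price P_m = 31 − 0.55·9.7238 = 25.6519; MC(Q_m) = 13.4 + 0.71·9.7238 = 20.3039.
Competitive Q* = 13.9683, so ΔQ = 4.2445; wedge = 25.6519 − 20.3039 = 5.348.
DWL = ½ × 4.2445 × 5.348 = $11.35 thousand.

$11.35 thousand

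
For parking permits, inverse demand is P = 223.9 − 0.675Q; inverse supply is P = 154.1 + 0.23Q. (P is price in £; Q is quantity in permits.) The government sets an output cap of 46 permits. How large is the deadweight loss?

Competitive equilibrium: 223.9 − 0.675Q = 154.1 + 0.23Q → Q* = 77.12707, P* = 171.83923.
At Q = 46: demand price = 223.9 − 0.675·46 = 192.85; supply price = 154.1 + 0.23·46 = 164.68.
ΔQ = 77.12707 − 46 = 31.12707; wedge = 192.85 − 164.68 = 28.17.
Deadweight loss = ½ × 31.12707 × 28.17 = £438.42.

£438.42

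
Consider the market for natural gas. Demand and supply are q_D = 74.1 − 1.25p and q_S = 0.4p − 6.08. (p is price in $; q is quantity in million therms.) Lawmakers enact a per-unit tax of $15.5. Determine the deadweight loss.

$36.40 million

In inverse form: demand p = 59.28 − 0.8q, supply p = 15.2 + 2.5q.
Competitive equilibrium: 59.28 − 0.8q = 15.2 + 2.5q → q* = 13.3576, p* = 48.5939.
With the tax, the buyer price exceeds the seller price by 15.5: (59.28 − 0.8q) − (15.2 + 2.5q) = 15.5 → q' = 8.6606.
Δq = 13.3576 − 8.6606 = 4.697; the wedge equals the tax, 15.5.
Welfare loss = ½ × 4.697 × 15.5 = $36.40 million.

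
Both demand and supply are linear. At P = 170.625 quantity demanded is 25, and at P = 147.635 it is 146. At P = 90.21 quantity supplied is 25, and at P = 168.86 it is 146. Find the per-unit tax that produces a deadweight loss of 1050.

Demand slope = (147.635 − 170.625)/(146 − 25) = −0.19, so P = 175.375 − 0.19Q.
Supply slope = (168.86 − 90.21)/(146 − 25) = 0.65, so P = 73.96 + 0.65Q.
Competitive equilibrium: 175.375 − 0.19Q = 73.96 + 0.65Q → Q* = 120.7321, P* = 152.4359.
A tax t gives ΔQ = t/0.84 and wedge t, so DWL = t²/1.68.
t²/1.68 = 1050 → t² = 1764 → t = 42.

42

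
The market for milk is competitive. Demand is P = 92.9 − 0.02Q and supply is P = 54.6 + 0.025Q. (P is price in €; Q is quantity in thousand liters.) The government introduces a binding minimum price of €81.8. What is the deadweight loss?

€1972.84 thousand

Competitive equilibrium: 92.9 − 0.02Q = 54.6 + 0.025Q → Q* = 851.1111, P* = 75.8778.
At the floor P = 81.8, quantity demanded = (92.9 − 81.8)/0.02 = 555.
Sellers' marginal cost at Q' = 555: 54.6 + 0.025·555 = 68.475.
ΔQ = 851.1111 − 555 = 296.1111; wedge = 81.8 − 68.475 = 13.325.
DWL = ½ × 296.1111 × 13.325 = €1972.84 thousand.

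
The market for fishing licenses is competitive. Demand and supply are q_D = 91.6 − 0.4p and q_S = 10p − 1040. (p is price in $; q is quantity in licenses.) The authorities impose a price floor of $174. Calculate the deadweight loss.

In inverse form: demand p = 229 − 2.5q, supply p = 104 + 0.1q.
Competitive equilibrium: 229 − 2.5q = 104 + 0.1q → q* = 48.0769, p* = 108.8077.
At the floor p = 174, quantity demanded = (229 − 174)/2.5 = 22.
Sellers' marginal cost at q' = 22: 104 + 0.1·22 = 106.2.
Δq = 48.0769 − 22 = 26.0769; wedge = 174 − 106.2 = 67.8.
Welfare loss = ½ × 26.0769 × 67.8 = $884.01.

$884.01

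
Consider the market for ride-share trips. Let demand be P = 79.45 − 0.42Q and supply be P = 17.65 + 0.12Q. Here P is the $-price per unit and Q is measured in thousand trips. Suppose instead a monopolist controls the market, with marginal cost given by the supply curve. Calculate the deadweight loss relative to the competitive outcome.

$676.88 thousand

Competitive equilibrium: 79.45 − 0.42Q = 17.65 + 0.12Q → Q* = 114.4444, P* = 31.3833.
Marginal revenue: MR = 79.45 − 0.84Q. Set MR = MC: 79.45 − 0.84Q = 17.65 + 0.12Q → Q_m = 64.375.
Price P_m = 79.45 − 0.42·64.375 = 52.4125; MC(Q_m) = 17.65 + 0.12·64.375 = 25.375.
Competitive Q* = 114.4444, so ΔQ = 50.0694; wedge = 52.4125 − 25.375 = 27.0375.
The triangle = ½ × 50.0694 × 27.0375 = $676.88 thousand.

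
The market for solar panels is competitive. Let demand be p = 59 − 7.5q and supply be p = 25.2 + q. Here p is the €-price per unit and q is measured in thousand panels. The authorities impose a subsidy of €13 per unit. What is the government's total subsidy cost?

€71.58 thousand

Competitive equilibrium: 59 − 7.5q = 25.2 + q → q* = 3.9765, p* = 29.1765.
The subsidy lowers effective supply by 13: p = 12.2 + q.
New quantity: 59 − 7.5q = 12.2 + q → q' = 5.5059.
Total subsidy cost = 13 × 5.5059 = €71.58 thousand.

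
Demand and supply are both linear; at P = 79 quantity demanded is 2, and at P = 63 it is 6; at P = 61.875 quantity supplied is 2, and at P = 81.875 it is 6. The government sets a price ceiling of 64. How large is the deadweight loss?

9.83

Demand slope = (63 − 79)/(6 − 2) = −4, so P = 87 − 4Q.
Supply slope = (81.875 − 61.875)/(6 − 2) = 5, so P = 51.875 + 5Q.
Competitive equilibrium: 87 − 4Q = 51.875 + 5Q → Q* = 3.9028, P* = 71.3889.
At the ceiling P = 64, quantity supplied = (64 − 51.875)/5 = 2.425.
Willingness to pay at Q' = 2.425: 87 − 4·2.425 = 77.3.
ΔQ = 3.9028 − 2.425 = 1.4778; wedge = 77.3 − 64 = 13.3.
Deadweight loss = ½ × 1.4778 × 13.3 = 9.83.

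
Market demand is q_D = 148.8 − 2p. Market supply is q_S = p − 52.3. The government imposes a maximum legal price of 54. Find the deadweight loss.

In inverse form: demand p = 74.4 − 0.5q, supply p = 52.3 + q.
Competitive equilibrium: 74.4 − 0.5q = 52.3 + q → q* = 14.7333, p* = 67.0333.
At the ceiling p = 54, quantity supplied = (54 − 52.3)/1 = 1.7.
Willingness to pay at q' = 1.7: 74.4 − 0.5·1.7 = 73.55.
Δq = 14.7333 − 1.7 = 13.0333; wedge = 73.55 − 54 = 19.55.
Welfare loss = ½ × 13.0333 × 19.55 = 127.40.

127.40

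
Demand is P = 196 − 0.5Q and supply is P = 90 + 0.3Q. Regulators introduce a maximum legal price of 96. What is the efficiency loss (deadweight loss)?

Competitive equilibrium: 196 − 0.5Q = 90 + 0.3Q → Q* = 132.5, P* = 129.75.
At the ceiling P = 96, quantity supplied = (96 − 90)/0.3 = 20.
Willingness to pay at Q' = 20: 196 − 0.5·20 = 186.
ΔQ = 132.5 − 20 = 112.5; wedge = 186 − 96 = 90.
Welfare loss = ½ × 112.5 × 90 = 5062.50.

5062.50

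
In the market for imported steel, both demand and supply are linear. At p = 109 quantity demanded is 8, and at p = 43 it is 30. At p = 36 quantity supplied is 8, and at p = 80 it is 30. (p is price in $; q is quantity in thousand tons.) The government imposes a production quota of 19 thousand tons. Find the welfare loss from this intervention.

Demand slope = (43 − 109)/(30 − 8) = −3, so p = 133 − 3q.
Supply slope = (80 − 36)/(30 − 8) = 2, so p = 20 + 2q.
Competitive equilibrium: 133 − 3q = 20 + 2q → q* = 22.6, p* = 65.2.
At q = 19: demand price = 133 − 3·19 = 76; supply price = 20 + 2·19 = 58.
Δq = 22.6 − 19 = 3.6; wedge = 76 − 58 = 18.
Welfare loss = ½ × 3.6 × 18 = $32.40 thousand.

$32.40 thousand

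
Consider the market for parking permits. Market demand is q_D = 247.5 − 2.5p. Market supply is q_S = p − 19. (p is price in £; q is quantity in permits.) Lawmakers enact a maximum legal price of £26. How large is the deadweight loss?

£1760.01

In inverse form: demand p = 99 − 0.4q, supply p = 19 + q.
Competitive equilibrium: 99 − 0.4q = 19 + q → q* = 57.14286, p* = 76.14286.
At the ceiling p = 26, quantity supplied = (26 − 19)/1 = 7.
Willingness to pay at q' = 7: 99 − 0.4·7 = 96.2.
Δq = 57.14286 − 7 = 50.14286; wedge = 96.2 − 26 = 70.2.
DWL = ½ × 50.14286 × 70.2 = £1760.01.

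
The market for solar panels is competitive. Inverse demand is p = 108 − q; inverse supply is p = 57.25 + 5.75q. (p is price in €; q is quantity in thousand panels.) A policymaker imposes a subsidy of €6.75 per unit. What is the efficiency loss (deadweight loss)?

€3.375 thousand

Competitive equilibrium: 108 − q = 57.25 + 5.75q → q* = 7.5185, p* = 100.4815.
The subsidy lowers effective supply by 6.75: p = 50.5 + 5.75q.
New quantity: 108 − q = 50.5 + 5.75q → q' = 8.5185.
Overproduction Δq = 8.5185 − 7.5185 = 1; wedge = subsidy = 6.75.
DWL = ½ × 1 × 6.75 = €3.375 thousand.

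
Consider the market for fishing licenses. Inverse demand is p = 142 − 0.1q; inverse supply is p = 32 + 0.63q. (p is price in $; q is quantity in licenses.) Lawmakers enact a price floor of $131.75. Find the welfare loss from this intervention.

$847.45

Competitive equilibrium: 142 − 0.1q = 32 + 0.63q → q* = 150.6849, p* = 126.9315.
At the floor p = 131.75, quantity demanded = (142 − 131.75)/0.1 = 102.5.
Sellers' marginal cost at q' = 102.5: 32 + 0.63·102.5 = 96.575.
Δq = 150.6849 − 102.5 = 48.1849; wedge = 131.75 − 96.575 = 35.175.
The triangle = ½ × 48.1849 × 35.175 = $847.45.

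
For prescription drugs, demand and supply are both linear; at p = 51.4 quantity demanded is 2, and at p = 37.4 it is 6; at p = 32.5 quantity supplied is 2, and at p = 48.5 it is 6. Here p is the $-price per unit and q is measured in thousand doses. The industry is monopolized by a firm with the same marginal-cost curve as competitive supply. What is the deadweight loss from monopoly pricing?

$7.76 thousand

Demand slope = (37.4 − 51.4)/(6 − 2) = −3.5, so p = 58.4 − 3.5q.
Supply slope = (48.5 − 32.5)/(6 − 2) = 4, so p = 24.5 + 4q.
Competitive equilibrium: 58.4 − 3.5q = 24.5 + 4q → q* = 4.52, p* = 42.58.
Marginal revenue: MR = 58.4 − 7q. Set MR = MC: 58.4 − 7q = 24.5 + 4q → q_m = 3.0818.
Price p_m = 58.4 − 3.5·3.0818 = 47.6137; MC(q_m) = 24.5 + 4·3.0818 = 36.8272.
Competitive q* = 4.52, so Δq = 1.4382; wedge = 47.6137 − 36.8272 = 10.7865.
DWL = ½ × 1.4382 × 10.7865 = $7.76 thousand.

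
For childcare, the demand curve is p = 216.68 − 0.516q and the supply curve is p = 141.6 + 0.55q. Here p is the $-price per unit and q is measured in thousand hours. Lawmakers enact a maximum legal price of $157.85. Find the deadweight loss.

$891 thousand

Competitive equilibrium: 216.68 − 0.516q = 141.6 + 0.55q → q* = 70.4315, p* = 180.3373.
At the ceiling p = 157.85, quantity supplied = (157.85 − 141.6)/0.55 = 29.5455.
Willingness to pay at q' = 29.5455: 216.68 − 0.516·29.5455 = 201.4345.
Δq = 70.4315 − 29.5455 = 40.886; wedge = 201.4345 − 157.85 = 43.5845.
Welfare loss = ½ × 40.886 × 43.5845 = $891 thousand.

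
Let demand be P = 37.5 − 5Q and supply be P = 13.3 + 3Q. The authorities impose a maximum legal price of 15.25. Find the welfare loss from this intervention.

22.56

Competitive equilibrium: 37.5 − 5Q = 13.3 + 3Q → Q* = 3.025, P* = 22.375.
At the ceiling P = 15.25, quantity supplied = (15.25 − 13.3)/3 = 0.65.
Willingness to pay at Q' = 0.65: 37.5 − 5·0.65 = 34.25.
ΔQ = 3.025 − 0.65 = 2.375; wedge = 34.25 − 15.25 = 19.
Welfare loss = ½ × 2.375 × 19 = 22.56.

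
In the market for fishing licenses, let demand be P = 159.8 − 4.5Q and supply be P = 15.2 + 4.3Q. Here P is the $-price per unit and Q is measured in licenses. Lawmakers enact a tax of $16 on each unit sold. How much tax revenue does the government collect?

Competitive equilibrium: 159.8 − 4.5Q = 15.2 + 4.3Q → Q* = 16.4318, P* = 85.8568.
With the tax, the buyer price exceeds the seller price by 16: (159.8 − 4.5Q) − (15.2 + 4.3Q) = 16 → Q' = 14.6136.
Tax revenue = 16 × 14.6136 = $233.82.

$233.82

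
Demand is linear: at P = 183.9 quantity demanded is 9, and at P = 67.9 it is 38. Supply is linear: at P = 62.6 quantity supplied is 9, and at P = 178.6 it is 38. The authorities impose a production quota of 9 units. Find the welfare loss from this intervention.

919.61

Demand slope = (67.9 − 183.9)/(38 − 9) = −4, so P = 219.9 − 4Q.
Supply slope = (178.6 − 62.6)/(38 − 9) = 4, so P = 26.6 + 4Q.
Competitive equilibrium: 219.9 − 4Q = 26.6 + 4Q → Q* = 24.1625, P* = 123.25.
At Q = 9: demand price = 219.9 − 4·9 = 183.9; supply price = 26.6 + 4·9 = 62.6.
ΔQ = 24.1625 − 9 = 15.1625; wedge = 183.9 − 62.6 = 121.3.
Deadweight loss = ½ × 15.1625 × 121.3 = 919.61.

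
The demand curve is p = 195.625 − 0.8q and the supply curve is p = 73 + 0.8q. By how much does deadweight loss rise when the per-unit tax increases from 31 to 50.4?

Competitive equilibrium: 195.625 − 0.8q = 73 + 0.8q → q* = 76.6406, p* = 134.3125.
For a per-unit tax t: Δq = t/1.6, so DWL = ½·t·(t/1.6) = t²/3.2.
At t = 31: DWL = 300.313. At t = 50.4: DWL = 793.8.
Increase = 793.8 − 300.313 = 493.49.

493.49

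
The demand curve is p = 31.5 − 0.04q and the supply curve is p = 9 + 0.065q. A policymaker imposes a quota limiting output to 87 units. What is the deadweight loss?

850.59

Competitive equilibrium: 31.5 − 0.04q = 9 + 0.065q → q* = 214.2857, p* = 22.9286.
At q = 87: demand price = 31.5 − 0.04·87 = 28.02; supply price = 9 + 0.065·87 = 14.655.
Δq = 214.2857 − 87 = 127.2857; wedge = 28.02 − 14.655 = 13.365.
DWL = ½ × 127.2857 × 13.365 = 850.59.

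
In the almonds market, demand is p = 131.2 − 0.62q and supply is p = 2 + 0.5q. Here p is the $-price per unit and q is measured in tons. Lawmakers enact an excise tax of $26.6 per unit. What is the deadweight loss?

Competitive equilibrium: 131.2 − 0.62q = 2 + 0.5q → q* = 115.3571, p* = 59.6786.
With the tax, the buyer price exceeds the seller price by 26.6: (131.2 − 0.62q) − (2 + 0.5q) = 26.6 → q' = 91.6071.
Δq = 115.3571 − 91.6071 = 23.75; the wedge equals the tax, 26.6.
The triangle = ½ × 23.75 × 26.6 = $315.875.

$315.875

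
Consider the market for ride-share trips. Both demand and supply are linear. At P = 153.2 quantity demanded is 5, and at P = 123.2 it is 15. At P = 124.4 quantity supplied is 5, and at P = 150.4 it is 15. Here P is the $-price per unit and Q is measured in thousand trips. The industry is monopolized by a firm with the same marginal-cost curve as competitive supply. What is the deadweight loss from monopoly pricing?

$35.05 thousand

Demand slope = (123.2 − 153.2)/(15 − 5) = −3, so P = 168.2 − 3Q.
Supply slope = (150.4 − 124.4)/(15 − 5) = 2.6, so P = 111.4 + 2.6Q.
Competitive equilibrium: 168.2 − 3Q = 111.4 + 2.6Q → Q* = 10.1429, P* = 137.7714.
Marginal revenue: MR = 168.2 − 6Q. Set MR = MC: 168.2 − 6Q = 111.4 + 2.6Q → Q_m = 6.6047.
Price P_m = 168.2 − 3·6.6047 = 148.3859; MC(Q_m) = 111.4 + 2.6·6.6047 = 128.5722.
Competitive Q* = 10.1429, so ΔQ = 3.5382; wedge = 148.3859 − 128.5722 = 19.8137.
DWL = ½ × 3.5382 × 19.8137 = $35.05 thousand.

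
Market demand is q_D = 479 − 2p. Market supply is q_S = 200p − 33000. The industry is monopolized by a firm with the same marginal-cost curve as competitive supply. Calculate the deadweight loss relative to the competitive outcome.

In inverse form: demand p = 239.5 − 0.5q, supply p = 165 + 0.005q.
Competitive equilibrium: 239.5 − 0.5q = 165 + 0.005q → q* = 147.5248, p* = 165.7376.
Marginal revenue: MR = 239.5 − q. Set MR = MC: 239.5 − q = 165 + 0.005q → q_m = 74.1294.
Price p_m = 239.5 − 0.5·74.1294 = 202.4353; MC(q_m) = 165 + 0.005·74.1294 = 165.3706.
Competitive q* = 147.5248, so Δq = 73.3954; wedge = 202.4353 − 165.3706 = 37.0647.
Welfare loss = ½ × 73.3954 × 37.0647 = 1360.19.

1360.19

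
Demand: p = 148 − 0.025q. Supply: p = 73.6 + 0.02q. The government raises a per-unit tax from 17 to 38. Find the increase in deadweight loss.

12833.33

Competitive equilibrium: 148 − 0.025q = 73.6 + 0.02q → q* = 1653.3333, p* = 106.6667.
For a per-unit tax t: Δq = t/0.045, so DWL = ½·t·(t/0.045) = t²/0.09.
At t = 17: DWL = 3211.111. At t = 38: DWL = 16044.444.
Increase = 16044.444 − 3211.111 = 12833.33.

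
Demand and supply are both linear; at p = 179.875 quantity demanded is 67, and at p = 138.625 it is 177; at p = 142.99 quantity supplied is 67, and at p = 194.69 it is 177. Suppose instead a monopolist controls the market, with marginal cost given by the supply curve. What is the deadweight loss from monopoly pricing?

488.74

Demand slope = (138.625 − 179.875)/(177 − 67) = −0.375, so p = 205 − 0.375q.
Supply slope = (194.69 − 142.99)/(177 − 67) = 0.47, so p = 111.5 + 0.47q.
Competitive equilibrium: 205 − 0.375q = 111.5 + 0.47q → q* = 110.6509, p* = 163.5059.
Marginal revenue: MR = 205 − 0.75q. Set MR = MC: 205 − 0.75q = 111.5 + 0.47q → q_m = 76.6393.
Price p_m = 205 − 0.375·76.6393 = 176.2603; MC(q_m) = 111.5 + 0.47·76.6393 = 147.5205.
Competitive q* = 110.6509, so Δq = 34.0116; wedge = 176.2603 − 147.5205 = 28.7398.
The triangle = ½ × 34.0116 × 28.7398 = 488.74.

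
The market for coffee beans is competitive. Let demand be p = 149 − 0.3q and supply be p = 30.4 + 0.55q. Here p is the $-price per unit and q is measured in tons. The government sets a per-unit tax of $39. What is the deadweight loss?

$894.71

Competitive equilibrium: 149 − 0.3q = 30.4 + 0.55q → q* = 139.52941, p* = 107.14118.
With the tax, the buyer price exceeds the seller price by 39: (149 − 0.3q) − (30.4 + 0.55q) = 39 → q' = 93.64706.
Δq = 139.52941 − 93.64706 = 45.88235; the wedge equals the tax, 39.
The triangle = ½ × 45.88235 × 39 = $894.71.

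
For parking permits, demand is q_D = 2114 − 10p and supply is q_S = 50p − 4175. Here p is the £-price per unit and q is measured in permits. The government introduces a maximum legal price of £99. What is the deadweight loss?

In inverse form: demand p = 211.4 − 0.1q, supply p = 83.5 + 0.02q.
Competitive equilibrium: 211.4 − 0.1q = 83.5 + 0.02q → q* = 1065.8333, p* = 104.8167.
At the ceiling p = 99, quantity supplied = (99 − 83.5)/0.02 = 775.
Willingness to pay at q' = 775: 211.4 − 0.1·775 = 133.9.
Δq = 1065.8333 − 775 = 290.8333; wedge = 133.9 − 99 = 34.9.
Welfare loss = ½ × 290.8333 × 34.9 = £5075.04.

£5075.04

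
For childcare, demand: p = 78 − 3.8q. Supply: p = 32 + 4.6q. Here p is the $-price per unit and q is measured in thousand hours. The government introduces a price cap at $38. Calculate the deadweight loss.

$73.10 thousand

Competitive equilibrium: 78 − 3.8q = 32 + 4.6q → q* = 5.4762, p* = 57.1905.
At the ceiling p = 38, quantity supplied = (38 − 32)/4.6 = 1.3043.
Willingness to pay at q' = 1.3043: 78 − 3.8·1.3043 = 73.0437.
Δq = 5.4762 − 1.3043 = 4.1719; wedge = 73.0437 − 38 = 35.0437.
The triangle = ½ × 4.1719 × 35.0437 = $73.10 thousand.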